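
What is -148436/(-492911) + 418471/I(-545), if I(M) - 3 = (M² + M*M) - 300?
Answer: 294403279389/292667384983 ≈ 1.0059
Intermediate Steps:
I(M) = -297 + 2*M² (I(M) = 3 + ((M² + M*M) - 300) = 3 + ((M² + M²) - 300) = 3 + (2*M² - 300) = 3 + (-300 + 2*M²) = -297 + 2*M²)
-148436/(-492911) + 418471/I(-545) = -148436/(-492911) + 418471/(-297 + 2*(-545)²) = -148436*(-1/492911) + 418471/(-297 + 2*297025) = 148436/492911 + 418471/(-297 + 594050) = 148436/492911 + 418471/593753 = 294403279389/292667384983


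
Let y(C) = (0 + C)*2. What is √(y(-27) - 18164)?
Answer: I*√18218 ≈ 134.97*I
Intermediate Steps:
y(C) = 2*C (y(C) = C*2 = 2*C)
√(y(-27) - 18164) = √(2*(-27) - 18164) = √(-54 - 18164) = √(-18218) = I*√18218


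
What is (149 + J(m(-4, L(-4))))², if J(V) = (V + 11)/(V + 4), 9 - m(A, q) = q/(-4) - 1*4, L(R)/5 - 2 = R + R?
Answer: 8202496/361 ≈ 22722.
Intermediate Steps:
L(R) = 10 + 10*R (L(R) = 10 + 5*(R + R) = 10 + 5*(2*R) = 10 + 10*R)
m(A, q) = 13 + q/4 (m(A, q) = 9 - (q/(-4) - 1*4) = 9 - (q*(-¼) - 4) = 9 - (-q/4 - 4) = 9 - (-4 - q/4) = 9 + (4 + q/4) = 13 + q/4)
J(V) = (11 + V)/(4 + V)
(149 + J(m(-4, L(-4))))² = (149 + (11 + (13 + (10 + 10*(-4))/4))/(4 + (13 + (10 + 10*(-4))/4)))² = (149 + (11 + (13 + (10 - 40)/4))/(4 + (13 + (10 - 40)/4)))² = (149 + (11 + (13 + (¼)*(-30)))/(4 + (13 + (¼)*(-30))))² = (149 + (11 + (13 - 15/2))/(4 + (13 - 15/2)))² = (149 + (11 + 11/2)/(4 + 11/2))² = (149 + (33/2)/(19/2))² = (149 + (2/19)*(33/2))² = (149 + 33/19)² = (2864/19)² = 8202496/361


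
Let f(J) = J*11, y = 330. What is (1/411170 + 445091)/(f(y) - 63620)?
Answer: -183008066471/24666088300 ≈ -7.4194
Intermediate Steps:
f(J) = 11*J
(1/411170 + 445091)/(f(y) - 63620) = (1/411170 + 445091)/(11*330 - 63620) = (1/411170 + 445091)/(3630 - 63620) = (183008066471/411170)/(-59990) = (183008066471/411170)*(-1/59990) = -183008066471/24666088300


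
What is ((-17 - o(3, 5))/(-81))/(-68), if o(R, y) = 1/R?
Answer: -13/4131 ≈ -0.0031469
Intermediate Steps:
((-17 - o(3, 5))/(-81))/(-68) = ((-17 - 1/3)/(-81))/(-68) = -(-17 - 1*⅓)*(-1)/(68*81) = -(-17 - ⅓)*(-1)/(68*81) = -(-13)*(-1)/(51*81) = -1/68*52/243 = -13/4131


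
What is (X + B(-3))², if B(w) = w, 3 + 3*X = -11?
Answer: 529/9 ≈ 58.778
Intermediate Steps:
X = -14/3 (X = -1 + (⅓)*(-11) = -1 - 11/3 = -14/3 ≈ -4.6667)
(X + B(-3))² = (-14/3 - 3)² = (-23/3)² = 529/9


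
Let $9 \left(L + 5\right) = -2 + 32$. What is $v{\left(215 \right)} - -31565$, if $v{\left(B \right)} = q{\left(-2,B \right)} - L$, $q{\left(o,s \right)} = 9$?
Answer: $\frac{94727}{3} \approx 31576.0$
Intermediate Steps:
$L = - \frac{5}{3}$ ($L = -5 + \frac{-2 + 32}{9} = -5 + \frac{1}{9} \cdot 30 = -5 + \frac{10}{3} = - \frac{5}{3} \approx -1.6667$)
$v{\left(B \right)} = \frac{32}{3}$ ($v{\left(B \right)} = 9 - - \frac{5}{3} = 9 + \frac{5}{3} = \frac{32}{3}$)
$v{\left(215 \right)} - -31565 = \frac{32}{3} - -31565 = \frac{32}{3} + 31565 = \frac{94727}{3}$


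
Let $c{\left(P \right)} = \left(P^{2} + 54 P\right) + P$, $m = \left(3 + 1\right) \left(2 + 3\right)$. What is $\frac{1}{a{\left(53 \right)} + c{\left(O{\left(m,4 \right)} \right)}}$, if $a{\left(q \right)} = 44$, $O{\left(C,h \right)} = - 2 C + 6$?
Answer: $- \frac{1}{670} \approx -0.0014925$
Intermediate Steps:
$m = 20$ ($m = 4 \cdot 5 = 20$)
$O{\left(C,h \right)} = 6 - 2 C$
$c{\left(P \right)} = P^{2} + 55 P$
$\frac{1}{a{\left(53 \right)} + c{\left(O{\left(m,4 \right)} \right)}} = \frac{1}{44 + \left(6 - 40\right) \left(55 + \left(6 - 40\right)\right)} = \frac{1}{44 - 34 \left(55 - 34\right)} = \frac{1}{44 - 714} = \frac{1}{-670} = - \frac{1}{670}$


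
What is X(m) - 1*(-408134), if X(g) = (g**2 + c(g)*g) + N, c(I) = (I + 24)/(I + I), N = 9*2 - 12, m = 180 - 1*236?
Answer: 411260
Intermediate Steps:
m = -56 (m = 180 - 236 = -56)
N = 6 (N = 18 - 12 = 6)
c(I) = (24 + I)/(2*I) (c(I) = (24 + I)/((2*I)) = (24 + I)*(1/(2*I)) = (24 + I)/(2*I))
X(g) = 18 + g**2 + g/2 (X(g) = (g**2 + ((24 + g)/(2*g))*g) + 6 = (g**2 + (12 + g/2)) + 6 = (12 + g**2 + g/2) + 6 = 18 + g**2 + g/2)
X(m) - 1*(-408134) = (18 + (-56)**2 + (1/2)*(-56)) - 1*(-408134) = (18 + 3136 - 28) + 408134 = 3126 + 408134 = 411260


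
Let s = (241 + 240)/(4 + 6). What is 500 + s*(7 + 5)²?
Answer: 37132/5 ≈ 7426.4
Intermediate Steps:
s = 481/10 ≈ 48.100
500 + s*(7 + 5)² = 500 + 481*(7 + 5)²/10 = 500 + (481/10)*12² = 500 + (481/10)*144 = 500 + 34632/5 = 37132/5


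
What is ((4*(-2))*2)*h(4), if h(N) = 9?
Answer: -144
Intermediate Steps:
((4*(-2))*2)*h(4) = ((4*(-2))*2)*9 = -8*2*9 = -16*9 = -144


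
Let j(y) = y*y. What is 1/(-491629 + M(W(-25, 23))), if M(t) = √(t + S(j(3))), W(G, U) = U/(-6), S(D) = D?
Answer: -95154/46780465865 - √186/1450194441815 ≈ -2.0341e-6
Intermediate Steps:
j(y) = y²
W(G, U) = -U/6 (W(G, U) = U*(-⅙) = -U/6)
M(t) = √(9 + t) (M(t) = √(t + 3²) = √(t + 9) = √(9 + t))
1/(-491629 + M(W(-25, 23))) = 1/(-491629 + √(9 - ⅙*23)) = 1/(-491629 + √(9 - 23/6)) = 1/(-491629 + √(31/6)) = 1/(-491629 + √186/6)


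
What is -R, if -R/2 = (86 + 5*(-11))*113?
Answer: 7006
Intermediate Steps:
R = -7006 (R = -2*(86 + 5*(-11))*113 = -2*(86 - 55)*113 = -62*113 = -2*3503 = -7006)
-R = -1*(-7006) = 7006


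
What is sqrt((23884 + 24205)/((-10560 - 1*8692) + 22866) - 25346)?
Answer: I*sqrt(330870210970)/3614 ≈ 159.16*I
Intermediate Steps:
sqrt((23884 + 24205)/((-10560 - 1*8692) + 22866) - 25346) = sqrt(48089/((-10560 - 8692) + 22866) - 25346) = sqrt(48089/(-19252 + 22866) - 25346) = sqrt(48089/3614 - 25346) = sqrt(-91552355/3614) = I*sqrt(330870210970)/3614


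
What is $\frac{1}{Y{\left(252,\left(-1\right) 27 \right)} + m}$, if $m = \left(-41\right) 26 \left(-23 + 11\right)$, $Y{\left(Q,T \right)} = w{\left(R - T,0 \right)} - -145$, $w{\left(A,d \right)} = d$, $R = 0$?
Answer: $\frac{1}{12937} \approx 7.7298 \cdot 10^{-5}$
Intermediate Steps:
$Y{\left(Q,T \right)} = 145$ ($Y{\left(Q,T \right)} = 0 - -145 = 0 + 145 = 145$)
$m = 12792$ ($m = \left(-1066\right) \left(-12\right) = 12792$)
$\frac{1}{Y{\left(252,\left(-1\right) 27 \right)} + m} = \frac{1}{145 + 12792} = \frac{1}{12937}$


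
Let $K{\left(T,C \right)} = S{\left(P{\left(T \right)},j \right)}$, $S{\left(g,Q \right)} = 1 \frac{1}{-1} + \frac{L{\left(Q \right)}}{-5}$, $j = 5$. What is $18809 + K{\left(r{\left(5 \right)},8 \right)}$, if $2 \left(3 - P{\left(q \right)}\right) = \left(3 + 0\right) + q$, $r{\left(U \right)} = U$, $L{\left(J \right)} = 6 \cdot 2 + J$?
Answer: $\frac{94023}{5} \approx 18805.0$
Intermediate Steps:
$L{\left(J \right)} = 12 + J$
$P{\left(q \right)} = \frac{3}{2} - \frac{q}{2}$ ($P{\left(q \right)} = 3 - \frac{\left(3 + 0\right) + q}{2} = 3 - \frac{3 + q}{2} = 3 - \left(\frac{3}{2} + \frac{q}{2}\right) = \frac{3}{2} - \frac{q}{2}$)
$S{\left(g,Q \right)} = - \frac{17}{5} - \frac{Q}{5}$ ($S{\left(g,Q \right)} = 1 \frac{1}{-1} + \frac{12 + Q}{-5} = 1 \left(-1\right) + \left(12 + Q\right) \left(- \frac{1}{5}\right) = -1 - \left(\frac{12}{5} + \frac{Q}{5}\right) = - \frac{17}{5} - \frac{Q}{5}$)
$K{\left(T,C \right)} = - \frac{22}{5}$ ($K{\left(T,C \right)} = - \frac{17}{5} - 1 = - \frac{22}{5}$)
$18809 + K{\left(r{\left(5 \right)},8 \right)} = 18809 - \frac{22}{5} = \frac{94023}{5}$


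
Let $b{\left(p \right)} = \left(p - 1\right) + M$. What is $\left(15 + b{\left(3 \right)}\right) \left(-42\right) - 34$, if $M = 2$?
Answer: $-832$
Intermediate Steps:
$b{\left(p \right)} = 1 + p$ ($b{\left(p \right)} = \left(p - 1\right) + 2 = \left(-1 + p\right) + 2 = 1 + p$)
$\left(15 + b{\left(3 \right)}\right) \left(-42\right) - 34 = \left(15 + \left(1 + 3\right)\right) \left(-42\right) - 34 = \left(15 + 4\right) \left(-42\right) - 34 = 19 \left(-42\right) - 34 = -798 - 34 = -832$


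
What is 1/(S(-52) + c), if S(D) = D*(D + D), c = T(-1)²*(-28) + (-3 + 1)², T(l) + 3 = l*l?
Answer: 1/5300 ≈ 0.00018868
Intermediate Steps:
T(l) = -3 + l² (T(l) = -3 + l*l = -3 + l²)
c = -108 (c = (-3 + (-1)²)²*(-28) + (-3 + 1)² = (-3 + 1)²*(-28) + (-2)² = (-2)²*(-28) + 4 = 4*(-28) + 4 = -112 + 4 = -108)
S(D) = 2*D² (S(D) = D*(2*D) = 2*D²)
1/(S(-52) + c) = 1/(2*(-52)² - 108) = 1/(2*2704 - 108) = 1/(5408 - 108) = 1/5300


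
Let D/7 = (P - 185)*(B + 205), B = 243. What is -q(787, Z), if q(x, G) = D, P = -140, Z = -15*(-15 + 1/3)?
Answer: 1019200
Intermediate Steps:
Z = 220 (Z = -15*(-15 + ⅓) = -15*(-44/3) = 220)
D = -1019200 (D = 7*((-140 - 185)*(243 + 205)) = 7*(-325*448) = 7*(-145600) = -1019200)
q(x, G) = -1019200
-q(787, Z) = -1*(-1019200) = 1019200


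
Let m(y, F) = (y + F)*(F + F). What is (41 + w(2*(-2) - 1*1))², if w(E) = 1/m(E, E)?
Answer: 16818201/10000 ≈ 1681.8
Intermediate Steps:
m(y, F) = 2*F*(F + y) (m(y, F) = (F + y)*(2*F) = 2*F*(F + y))
w(E) = 1/(4*E²) (w(E) = 1/(2*E*(E + E)) = 1/(2*E*(2*E)) = 1/(4*E²))
(41 + w(2*(-2) - 1*1))² = (41 + 1/(4*(2*(-2) - 1*1)²))² = (41 + 1/(4*(-4 - 1)²))² = (41 + (¼)/(-5)²)² = (41 + (¼)*(1/25))² = (41 + 1/100)² = (4101/100)² = 16818201/10000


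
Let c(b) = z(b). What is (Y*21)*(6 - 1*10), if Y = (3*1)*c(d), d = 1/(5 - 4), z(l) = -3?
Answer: 756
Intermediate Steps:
d = 1 (d = 1/1 = 1)
c(b) = -3
Y = -9 (Y = (3*1)*(-3) = 3*(-3) = -9)
(Y*21)*(6 - 1*10) = (-9*21)*(6 - 1*10) = -189*(6 - 10) = -189*(-4) = 756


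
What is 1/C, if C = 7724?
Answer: 1/7724 ≈ 0.00012947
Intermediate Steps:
1/C = 1/7724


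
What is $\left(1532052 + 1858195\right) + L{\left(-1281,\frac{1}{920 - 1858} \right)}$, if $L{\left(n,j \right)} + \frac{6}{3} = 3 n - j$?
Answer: $\frac{3176445077}{938} \approx 3.3864 \cdot 10^{6}$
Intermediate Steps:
$L{\left(n,j \right)} = -2 - j + 3 n$ ($L{\left(n,j \right)} = -2 - \left(j - 3 n\right) = -2 - j + 3 n$)
$\left(1532052 + 1858195\right) + L{\left(-1281,\frac{1}{920 - 1858} \right)} = \left(1532052 + 1858195\right) - \left(3845 + \frac{1}{920 - 1858}\right) = 3390247 - \frac{3606609}{938} = \frac{3176445077}{938}$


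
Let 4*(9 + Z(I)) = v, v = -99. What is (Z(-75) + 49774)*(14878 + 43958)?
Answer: 2926517349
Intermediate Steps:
Z(I) = -135/4 (Z(I) = -9 + (¼)*(-99) = -9 - 99/4 = -135/4)
(Z(-75) + 49774)*(14878 + 43958) = (-135/4 + 49774)*(14878 + 43958) = (198961/4)*58836 = 2926517349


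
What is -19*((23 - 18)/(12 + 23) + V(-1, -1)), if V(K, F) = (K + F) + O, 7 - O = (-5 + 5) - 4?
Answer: -1216/7 ≈ -173.71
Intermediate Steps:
O = 11 (O = 7 - ((-5 + 5) - 4) = 7 - (0 - 4) = 7 - 1*(-4) = 7 + 4 = 11)
V(K, F) = 11 + F + K (V(K, F) = (K + F) + 11 = (F + K) + 11 = 11 + F + K)
-19*((23 - 18)/(12 + 23) + V(-1, -1)) = -19*((23 - 18)/(12 + 23) + (11 - 1 - 1)) = -19*(5/35 + 9) = -19*(5*(1/35) + 9) = -19*(⅐ + 9) = -19*64/7 = -1216/7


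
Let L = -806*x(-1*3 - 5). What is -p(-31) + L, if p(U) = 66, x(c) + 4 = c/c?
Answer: 2352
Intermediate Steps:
x(c) = -3 (x(c) = -4 + c/c = -4 + 1 = -3)
L = 2418 (L = -806*(-3) = 2418)
-p(-31) + L = -1*66 + 2418 = -66 + 2418 = 2352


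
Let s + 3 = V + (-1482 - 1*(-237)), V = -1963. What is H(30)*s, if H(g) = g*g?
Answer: -2889900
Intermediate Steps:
H(g) = g**2
s = -3211 (s = -3 + (-1963 + (-1482 - 1*(-237))) = -3 + (-1963 + (-1482 + 237)) = -3 + (-1963 - 1245) = -3 - 3208 = -3211)
H(30)*s = 30**2*(-3211) = 900*(-3211) = -2889900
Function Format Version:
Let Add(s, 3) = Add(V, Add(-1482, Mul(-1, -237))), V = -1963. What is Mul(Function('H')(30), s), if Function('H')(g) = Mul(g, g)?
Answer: -2889900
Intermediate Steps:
Function('H')(g) = Pow(g, 2)
s = -3211 (s = Add(-3, Add(-1963, Add(-1482, Mul(-1, -237)))) = Add(-3, Add(-1963, Add(-1482, 237))) = Add(-3, Add(-1963, -1245)) = Add(-3, -3208) = -3211)
Mul(Function('H')(30), s) = Mul(Pow(30, 2), -3211) = Mul(900, -3211) = -2889900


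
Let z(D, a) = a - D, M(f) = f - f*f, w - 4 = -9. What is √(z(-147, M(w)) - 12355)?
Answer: I*√12238 ≈ 110.63*I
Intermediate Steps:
w = -5 (w = 4 - 9 = -5)
M(f) = f - f²
√(z(-147, M(w)) - 12355) = √((-5*(1 - 1*(-5)) - 1*(-147)) - 12355) = √((-5*(1 + 5) + 147) - 12355) = √((-5*6 + 147) - 12355) = √((-30 + 147) - 12355) = √(117 - 12355) = √(-12238) = I*√12238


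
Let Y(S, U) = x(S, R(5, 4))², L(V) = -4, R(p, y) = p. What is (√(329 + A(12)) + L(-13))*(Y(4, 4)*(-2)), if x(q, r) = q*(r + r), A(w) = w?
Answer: 12800 - 3200*√341 ≈ -46292.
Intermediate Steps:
x(q, r) = 2*q*r (x(q, r) = q*(2*r) = 2*q*r)
Y(S, U) = 100*S² (Y(S, U) = (2*S*5)² = (10*S)² = 100*S²)
(√(329 + A(12)) + L(-13))*(Y(4, 4)*(-2)) = (√(329 + 12) - 4)*((100*4²)*(-2)) = (√341 - 4)*((100*16)*(-2)) = (-4 + √341)*(1600*(-2)) = (-4 + √341)*(-3200) = 12800 - 3200*√341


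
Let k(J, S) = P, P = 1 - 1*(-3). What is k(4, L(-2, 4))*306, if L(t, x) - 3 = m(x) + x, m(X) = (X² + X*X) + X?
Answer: 1224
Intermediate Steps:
m(X) = X + 2*X² (m(X) = (X² + X²) + X = 2*X² + X = X + 2*X²)
P = 4 (P = 1 + 3 = 4)
L(t, x) = 3 + x + x*(1 + 2*x) (L(t, x) = 3 + (x*(1 + 2*x) + x) = 3 + (x + x*(1 + 2*x)) = 3 + x + x*(1 + 2*x))
k(J, S) = 4
k(4, L(-2, 4))*306 = 4*306 = 1224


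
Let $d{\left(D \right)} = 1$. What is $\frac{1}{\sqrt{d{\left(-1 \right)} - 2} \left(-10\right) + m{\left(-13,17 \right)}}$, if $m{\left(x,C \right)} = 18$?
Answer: $\frac{9}{212} + \frac{5 i}{212} \approx 0.042453 + 0.023585 i$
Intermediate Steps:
$\frac{1}{\sqrt{d{\left(-1 \right)} - 2} \left(-10\right) + m{\left(-13,17 \right)}} = \frac{1}{\sqrt{1 - 2} \left(-10\right) + 18} = \frac{1}{\sqrt{-1} \left(-10\right) + 18} = \frac{1}{i \left(-10\right) + 18} = \frac{1}{- 10 i + 18} = \frac{1}{18 - 10 i} = \frac{18 + 10 i}{424}$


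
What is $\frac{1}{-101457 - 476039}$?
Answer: $- \frac{1}{577496} \approx -1.7316 \cdot 10^{-6}$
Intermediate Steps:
$\frac{1}{-101457 - 476039} = \frac{1}{-577496} = - \frac{1}{577496}$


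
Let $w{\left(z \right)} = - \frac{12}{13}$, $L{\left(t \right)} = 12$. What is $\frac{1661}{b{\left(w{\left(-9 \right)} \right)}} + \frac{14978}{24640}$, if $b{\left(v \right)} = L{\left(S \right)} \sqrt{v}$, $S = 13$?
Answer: $\frac{7489}{12320} - \frac{1661 i \sqrt{39}}{72} \approx 0.60787 - 144.07 i$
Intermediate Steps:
$w{\left(z \right)} = - \frac{12}{13}$ ($w{\left(z \right)} = \left(-12\right) \frac{1}{13} = - \frac{12}{13}$)
$b{\left(v \right)} = 12 \sqrt{v}$
$\frac{1661}{b{\left(w{\left(-9 \right)} \right)}} + \frac{14978}{24640} = \frac{1661}{12 \sqrt{- \frac{12}{13}}} + \frac{14978}{24640} = \frac{1661}{12 \frac{2 i \sqrt{39}}{13}} + 14978 \cdot \frac{1}{24640} = \frac{1661}{\frac{24}{13} i \sqrt{39}} + \frac{7489}{12320} = 1661 \left(- \frac{i \sqrt{39}}{72}\right) + \frac{7489}{12320} = - \frac{1661 i \sqrt{39}}{72} + \frac{7489}{12320} = \frac{7489}{12320} - \frac{1661 i \sqrt{39}}{72}$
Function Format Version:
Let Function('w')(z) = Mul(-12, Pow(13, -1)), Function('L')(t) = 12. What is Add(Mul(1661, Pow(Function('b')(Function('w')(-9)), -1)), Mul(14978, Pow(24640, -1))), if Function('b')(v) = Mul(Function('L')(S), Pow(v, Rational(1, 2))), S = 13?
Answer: Add(Rational(7489, 12320), Mul(Rational(-1661, 72), I, Pow(39, Rational(1, 2)))) ≈ Add(0.60787, Mul(-144.07, I))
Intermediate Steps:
Function('w')(z) = Rational(-12, 13) (Function('w')(z) = Mul(-12, Rational(1, 13)) = Rational(-12, 13))
Function('b')(v) = Mul(12, Pow(v, Rational(1, 2)))
Add(Mul(1661, Pow(Function('b')(Function('w')(-9)), -1)), Mul(14978, Pow(24640, -1))) = Add(Mul(1661, Pow(Mul(12, Pow(Rational(-12, 13), Rational(1, 2))), -1)), Mul(14978, Pow(24640, -1))) = Add(Mul(1661, Pow(Mul(12, Mul(Rational(2, 13), I, Pow(39, Rational(1, 2)))), -1)), Mul(14978, Rational(1, 24640))) = Add(Mul(1661, Pow(Mul(Rational(24, 13), I, Pow(39, Rational(1, 2))), -1)), Rational(7489, 12320)) = Add(Mul(1661, Mul(Rational(-1, 72), I, Pow(39, Rational(1, 2)))), Rational(7489, 12320)) = Add(Mul(Rational(-1661, 72), I, Pow(39, Rational(1, 2))), Rational(7489, 12320)) = Add(Rational(7489, 12320), Mul(Rational(-1661, 72), I, Pow(39, Rational(1, 2))))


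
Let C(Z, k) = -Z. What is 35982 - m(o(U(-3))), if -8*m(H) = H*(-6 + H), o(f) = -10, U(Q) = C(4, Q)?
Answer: 36002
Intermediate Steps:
U(Q) = -4 (U(Q) = -1*4 = -4)
m(H) = -H*(-6 + H)/8
35982 - m(o(U(-3))) = 35982 - (-10)*(6 - 1*(-10))/8 = 35982 - (-10)*(6 + 10)/8 = 35982 - (-10)*16/8 = 35982 - 1*(-20) = 35982 + 20 = 36002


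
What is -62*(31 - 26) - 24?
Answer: -334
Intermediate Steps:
-62*(31 - 26) - 24 = -62*5 - 24 = -310 - 24 = -334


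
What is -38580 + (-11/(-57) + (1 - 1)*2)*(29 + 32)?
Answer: -2198389/57 ≈ -38568.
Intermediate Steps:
-38580 + (-11/(-57) + (1 - 1)*2)*(29 + 32) = -38580 + (-11*(-1/57) + 0*2)*61 = -38580 + (11/57 + 0)*61 = -38580 + (11/57)*61 = -38580 + 671/57 = -2198389/57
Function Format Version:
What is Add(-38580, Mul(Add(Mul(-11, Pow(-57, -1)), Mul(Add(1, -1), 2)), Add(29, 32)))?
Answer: Rational(-2198389, 57) ≈ -38568.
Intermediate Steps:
Add(-38580, Mul(Add(Mul(-11, Pow(-57, -1)), Mul(Add(1, -1), 2)), Add(29, 32))) = Add(-38580, Mul(Add(Mul(-11, Rational(-1, 57)), Mul(0, 2)), 61)) = Add(-38580, Mul(Add(Rational(11, 57), 0), 61)) = Add(-38580, Mul(Rational(11, 57), 61)) = Add(-38580, Rational(671, 57)) = Rational(-2198389, 57)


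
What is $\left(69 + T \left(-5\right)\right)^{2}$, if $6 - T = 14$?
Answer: $11881$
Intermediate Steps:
$T = -8$ ($T = 6 - 14 = -8$)
$\left(69 + T \left(-5\right)\right)^{2} = \left(69 - -40\right)^{2} = \left(69 + 40\right)^{2} = 109^{2} = 11881$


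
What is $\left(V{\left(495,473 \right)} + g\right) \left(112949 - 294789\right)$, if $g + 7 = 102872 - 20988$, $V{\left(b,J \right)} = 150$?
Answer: $-14915789680$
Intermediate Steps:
$g = 81877$ ($g = -7 + \left(102872 - 20988\right) = -7 + 81884 = 81877$)
$\left(V{\left(495,473 \right)} + g\right) \left(112949 - 294789\right) = \left(150 + 81877\right) \left(112949 - 294789\right) = 82027 \left(-181840\right) = -14915789680$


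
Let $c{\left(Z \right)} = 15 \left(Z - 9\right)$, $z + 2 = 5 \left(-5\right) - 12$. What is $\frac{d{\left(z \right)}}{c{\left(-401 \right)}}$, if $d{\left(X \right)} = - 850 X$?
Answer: $- \frac{221}{41} \approx -5.3902$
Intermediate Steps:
$z = -39$ ($z = -2 + \left(5 \left(-5\right) - 12\right) = -2 - 37 = -39$)
$c{\left(Z \right)} = -135 + 15 Z$ ($c{\left(Z \right)} = 15 \left(-9 + Z\right) = -135 + 15 Z$)
$\frac{d{\left(z \right)}}{c{\left(-401 \right)}} = \frac{\left(-850\right) \left(-39\right)}{-135 + 15 \left(-401\right)} = \frac{33150}{-135 - 6015} = \frac{33150}{-6150} = 33150 \left(- \frac{1}{6150}\right) = - \frac{221}{41}$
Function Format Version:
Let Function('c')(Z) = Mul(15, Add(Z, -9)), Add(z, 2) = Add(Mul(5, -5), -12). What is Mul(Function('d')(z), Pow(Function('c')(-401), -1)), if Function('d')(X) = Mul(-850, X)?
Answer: Rational(-221, 41) ≈ -5.3902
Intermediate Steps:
z = -39 (z = Add(-2, Add(Mul(5, -5), -12)) = Add(-2, Add(-25, -12)) = Add(-2, -37) = -39)
Function('c')(Z) = Add(-135, Mul(15, Z)) (Function('c')(Z) = Mul(15, Add(-9, Z)) = Add(-135, Mul(15, Z)))
Mul(Function('d')(z), Pow(Function('c')(-401), -1)) = Mul(Mul(-850, -39), Pow(Add(-135, Mul(15, -401)), -1)) = Mul(33150, Pow(Add(-135, -6015), -1)) = Mul(33150, Pow(-6150, -1)) = Mul(33150, Rational(-1, 6150)) = Rational(-221, 41)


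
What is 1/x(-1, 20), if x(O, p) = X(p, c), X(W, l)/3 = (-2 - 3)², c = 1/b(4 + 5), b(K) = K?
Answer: 1/75 ≈ 0.013333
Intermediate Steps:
c = ⅑ (c = 1/(4 + 5) = 1/9 = ⅑ ≈ 0.11111)
X(W, l) = 75 (X(W, l) = 3*(-2 - 3)² = 3*(-5)² = 3*25 = 75)
x(O, p) = 75
1/x(-1, 20) = 1/75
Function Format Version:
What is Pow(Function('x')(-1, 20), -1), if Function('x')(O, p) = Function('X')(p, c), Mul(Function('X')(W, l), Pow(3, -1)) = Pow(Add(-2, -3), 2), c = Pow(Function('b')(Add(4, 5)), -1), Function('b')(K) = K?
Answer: Rational(1, 75) ≈ 0.013333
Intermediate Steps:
c = Rational(1, 9) (c = Pow(Add(4, 5), -1) = Pow(9, -1) = Rational(1, 9) ≈ 0.11111)
Function('X')(W, l) = 75 (Function('X')(W, l) = Mul(3, Pow(Add(-2, -3), 2)) = Mul(3, Pow(-5, 2)) = Mul(3, 25) = 75)
Function('x')(O, p) = 75
Pow(Function('x')(-1, 20), -1) = Pow(75, -1) = Rational(1, 75)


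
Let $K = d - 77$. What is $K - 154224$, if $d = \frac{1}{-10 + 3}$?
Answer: $- \frac{1080108}{7} \approx -1.543 \cdot 10^{5}$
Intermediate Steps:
$d = - \frac{1}{7}$ ($d = \frac{1}{-7} = - \frac{1}{7} \approx -0.14286$)
$K = - \frac{540}{7}$ ($K = - \frac{1}{7} - 77 = - \frac{540}{7} \approx -77.143$)
$K - 154224 = - \frac{540}{7} - 154224 = - \frac{1080108}{7}$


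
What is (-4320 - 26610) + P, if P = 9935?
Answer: -20995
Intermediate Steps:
(-4320 - 26610) + P = (-4320 - 26610) + 9935 = -30930 + 9935 = -20995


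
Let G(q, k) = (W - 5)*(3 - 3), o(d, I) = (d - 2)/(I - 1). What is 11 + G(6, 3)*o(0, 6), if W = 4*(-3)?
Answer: 11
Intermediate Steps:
W = -12
o(d, I) = (-2 + d)/(-1 + I)
G(q, k) = 0 (G(q, k) = (-12 - 5)*(3 - 3) = -17*0 = 0)
11 + G(6, 3)*o(0, 6) = 11 + 0*((-2 + 0)/(-1 + 6)) = 11 + 0*(-2/5) = 11 + 0*((⅕)*(-2)) = 11 + 0*(-⅖) = 11 + 0 = 11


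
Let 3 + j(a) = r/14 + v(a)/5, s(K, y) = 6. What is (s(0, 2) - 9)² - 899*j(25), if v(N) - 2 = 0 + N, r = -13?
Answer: -91967/70 ≈ -1313.8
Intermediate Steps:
v(N) = 2 + N (v(N) = 2 + (0 + N) = 2 + N)
j(a) = -247/70 + a/5 (j(a) = -3 + (-13/14 + (2 + a)/5) = -3 + (-13*1/14 + (2 + a)*(⅕)) = -3 + (-13/14 + (⅖ + a/5)) = -3 + (-37/70 + a/5) = -247/70 + a/5)
(s(0, 2) - 9)² - 899*j(25) = (6 - 9)² - 899*(-247/70 + (⅕)*25) = (-3)² - 899*(-247/70 + 5) = 9 - 899*103/70 = 9 - 92597/70 = -91967/70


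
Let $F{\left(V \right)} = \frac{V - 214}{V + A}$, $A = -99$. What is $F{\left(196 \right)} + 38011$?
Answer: $\frac{3687049}{97} \approx 38011.0$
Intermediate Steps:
$F{\left(V \right)} = \frac{-214 + V}{-99 + V}$ ($F{\left(V \right)} = \frac{V - 214}{V - 99} = \frac{-214 + V}{-99 + V}$)
$F{\left(196 \right)} + 38011 = \frac{-214 + 196}{-99 + 196} + 38011 = \frac{1}{97} \left(-18\right) + 38011 = - \frac{18}{97} + 38011 = \frac{3687049}{97}$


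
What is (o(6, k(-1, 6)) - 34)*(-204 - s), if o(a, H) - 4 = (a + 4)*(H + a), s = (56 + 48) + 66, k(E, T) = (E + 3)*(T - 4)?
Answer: -26180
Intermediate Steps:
k(E, T) = (-4 + T)*(3 + E) (k(E, T) = (3 + E)*(-4 + T) = (-4 + T)*(3 + E))
s = 170 (s = 104 + 66 = 170)
o(a, H) = 4 + (4 + a)*(H + a) (o(a, H) = 4 + (a + 4)*(H + a) = 4 + (4 + a)*(H + a))
(o(6, k(-1, 6)) - 34)*(-204 - s) = ((4 + 6² + 4*(-12 - 4*(-1) + 3*6 - 1*6) + 4*6 + (-12 - 4*(-1) + 3*6 - 1*6)*6) - 34)*(-204 - 1*170) = ((4 + 36 + 4*(-12 + 4 + 18 - 6) + 24 + (-12 + 4 + 18 - 6)*6) - 34)*(-204 - 170) = ((4 + 36 + 4*4 + 24 + 4*6) - 34)*(-374) = ((4 + 36 + 16 + 24 + 24) - 34)*(-374) = (104 - 34)*(-374) = 70*(-374) = -26180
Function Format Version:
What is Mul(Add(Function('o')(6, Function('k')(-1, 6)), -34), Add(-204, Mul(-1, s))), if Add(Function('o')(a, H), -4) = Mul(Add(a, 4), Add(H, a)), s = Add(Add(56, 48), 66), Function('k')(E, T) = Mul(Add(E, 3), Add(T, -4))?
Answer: -26180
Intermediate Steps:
Function('k')(E, T) = Mul(Add(-4, T), Add(3, E)) (Function('k')(E, T) = Mul(Add(3, E), Add(-4, T)) = Mul(Add(-4, T), Add(3, E)))
s = 170 (s = Add(104, 66) = 170)
Function('o')(a, H) = Add(4, Mul(Add(4, a), Add(H, a))) (Function('o')(a, H) = Add(4, Mul(Add(a, 4), Add(H, a))) = Add(4, Mul(Add(4, a), Add(H, a))))
Mul(Add(Function('o')(6, Function('k')(-1, 6)), -34), Add(-204, Mul(-1, s))) = Mul(Add(Add(4, Pow(6, 2), Mul(4, Add(-12, Mul(-4, -1), Mul(3, 6), Mul(-1, 6))), Mul(4, 6), Mul(Add(-12, Mul(-4, -1), Mul(3, 6), Mul(-1, 6)), 6)), -34), Add(-204, Mul(-1, 170))) = Mul(Add(Add(4, 36, Mul(4, Add(-12, 4, 18, -6)), 24, Mul(Add(-12, 4, 18, -6), 6)), -34), Add(-204, -170)) = Mul(Add(Add(4, 36, Mul(4, 4), 24, Mul(4, 6)), -34), -374) = Mul(Add(Add(4, 36, 16, 24, 24), -34), -374) = Mul(Add(104, -34), -374) = Mul(70, -374) = -26180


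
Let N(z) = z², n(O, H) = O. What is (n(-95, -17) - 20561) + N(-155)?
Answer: 3369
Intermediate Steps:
(n(-95, -17) - 20561) + N(-155) = (-95 - 20561) + (-155)² = -20656 + 24025 = 3369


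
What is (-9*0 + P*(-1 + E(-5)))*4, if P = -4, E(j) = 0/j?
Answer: 16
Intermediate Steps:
E(j) = 0
(-9*0 + P*(-1 + E(-5)))*4 = (-9*0 - 4*(-1 + 0))*4 = (0 - 4*(-1))*4 = (0 + 4)*4 = 4*4 = 16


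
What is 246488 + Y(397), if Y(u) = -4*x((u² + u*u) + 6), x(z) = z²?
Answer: -397464434216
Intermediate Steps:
Y(u) = -4*(6 + 2*u²)² (Y(u) = -4*((u² + u*u) + 6)² = -4*((u² + u²) + 6)² = -4*(2*u² + 6)² = -4*(6 + 2*u²)²)
246488 + Y(397) = 246488 - 16*(3 + 397²)² = 246488 - 16*(3 + 157609)² = 246488 - 16*157612² = 246488 - 16*24841542544 = 246488 - 397464680704 = -397464434216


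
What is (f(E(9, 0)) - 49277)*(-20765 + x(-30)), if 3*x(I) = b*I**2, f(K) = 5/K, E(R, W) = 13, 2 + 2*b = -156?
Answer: 28484101140/13 ≈ 2.1911e+9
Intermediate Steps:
b = -79 (b = -1 + (1/2)*(-156) = -1 - 78 = -79)
x(I) = -79*I**2/3 (x(I) = (-79*I**2)/3 = -79*I**2/3)
(f(E(9, 0)) - 49277)*(-20765 + x(-30)) = (5/13 - 49277)*(-20765 - 79/3*(-30)**2) = (5*(1/13) - 49277)*(-20765 - 79/3*900) = (5/13 - 49277)*(-20765 - 23700) = -640596/13*(-44465) = 28484101140/13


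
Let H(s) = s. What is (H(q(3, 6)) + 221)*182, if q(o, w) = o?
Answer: 40768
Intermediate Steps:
(H(q(3, 6)) + 221)*182 = (3 + 221)*182 = 224*182 = 40768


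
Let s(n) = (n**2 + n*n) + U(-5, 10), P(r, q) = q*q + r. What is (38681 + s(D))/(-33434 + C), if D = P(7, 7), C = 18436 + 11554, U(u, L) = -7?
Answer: -7491/574 ≈ -13.051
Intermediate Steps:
C = 29990
P(r, q) = r + q**2 (P(r, q) = q**2 + r = r + q**2)
D = 56 (D = 7 + 7**2 = 7 + 49 = 56)
s(n) = -7 + 2*n**2 (s(n) = (n**2 + n*n) - 7 = (n**2 + n**2) - 7 = 2*n**2 - 7 = -7 + 2*n**2)
(38681 + s(D))/(-33434 + C) = (38681 + (-7 + 2*56**2))/(-33434 + 29990) = (38681 + (-7 + 2*3136))/(-3444) = (38681 + (-7 + 6272))*(-1/3444) = (38681 + 6265)*(-1/3444) = 44946*(-1/3444) = -7491/574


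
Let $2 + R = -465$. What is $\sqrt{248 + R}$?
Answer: $i \sqrt{219} \approx 14.799 i$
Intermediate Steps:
$R = -467$ ($R = -2 - 465 = -467$)
$\sqrt{248 + R} = \sqrt{248 - 467} = \sqrt{-219} = i \sqrt{219}$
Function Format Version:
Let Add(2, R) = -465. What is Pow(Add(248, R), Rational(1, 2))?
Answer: Mul(I, Pow(219, Rational(1, 2))) ≈ Mul(14.799, I)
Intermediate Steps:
R = -467 (R = Add(-2, -465) = -467)
Pow(Add(248, R), Rational(1, 2)) = Pow(Add(248, -467), Rational(1, 2)) = Pow(-219, Rational(1, 2)) = Mul(I, Pow(219, Rational(1, 2)))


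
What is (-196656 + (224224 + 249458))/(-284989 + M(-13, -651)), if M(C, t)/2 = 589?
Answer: -277026/283811 ≈ -0.97609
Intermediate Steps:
M(C, t) = 1178 (M(C, t) = 2*589 = 1178)
(-196656 + (224224 + 249458))/(-284989 + M(-13, -651)) = (-196656 + (224224 + 249458))/(-284989 + 1178) = (-196656 + 473682)/(-283811) = 277026*(-1/283811) = -277026/283811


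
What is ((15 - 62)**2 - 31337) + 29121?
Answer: -7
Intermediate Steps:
((15 - 62)**2 - 31337) + 29121 = ((-47)**2 - 31337) + 29121 = (2209 - 31337) + 29121 = -29128 + 29121 = -7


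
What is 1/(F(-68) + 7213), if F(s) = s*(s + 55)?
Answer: 1/8097 ≈ 0.00012350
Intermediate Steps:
F(s) = s*(55 + s)
1/(F(-68) + 7213) = 1/(-68*(55 - 68) + 7213) = 1/(-68*(-13) + 7213) = 1/(884 + 7213) = 1/8097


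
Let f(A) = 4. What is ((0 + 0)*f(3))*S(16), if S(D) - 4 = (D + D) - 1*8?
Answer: 0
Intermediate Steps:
S(D) = -4 + 2*D (S(D) = 4 + ((D + D) - 1*8) = 4 + (2*D - 8) = 4 + (-8 + 2*D) = -4 + 2*D)
((0 + 0)*f(3))*S(16) = ((0 + 0)*4)*(-4 + 2*16) = (0*4)*(-4 + 32) = 0*28 = 0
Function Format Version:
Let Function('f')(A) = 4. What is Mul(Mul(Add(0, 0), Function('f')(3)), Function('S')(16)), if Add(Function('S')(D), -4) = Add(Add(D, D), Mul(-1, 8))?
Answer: 0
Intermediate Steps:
Function('S')(D) = Add(-4, Mul(2, D)) (Function('S')(D) = Add(4, Add(Add(D, D), Mul(-1, 8))) = Add(4, Add(Mul(2, D), -8)) = Add(4, Add(-8, Mul(2, D))) = Add(-4, Mul(2, D)))
Mul(Mul(Add(0, 0), Function('f')(3)), Function('S')(16)) = Mul(Mul(Add(0, 0), 4), Add(-4, Mul(2, 16))) = Mul(Mul(0, 4), Add(-4, 32)) = Mul(0, 28) = 0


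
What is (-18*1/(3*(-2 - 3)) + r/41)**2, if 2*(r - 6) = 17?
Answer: 405769/168100 ≈ 2.4139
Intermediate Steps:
r = 29/2 (r = 6 + (1/2)*17 = 6 + 17/2 = 29/2 ≈ 14.500)
(-18*1/(3*(-2 - 3)) + r/41)**2 = (-18*1/(3*(-2 - 3)) + (29/2)/41)**2 = (-18/((-5*3)) + (29/2)*(1/41))**2 = (-18/(-15) + 29/82)**2 = (-18*(-1/15) + 29/82)**2 = (6/5 + 29/82)**2 = (637/410)**2 = 405769/168100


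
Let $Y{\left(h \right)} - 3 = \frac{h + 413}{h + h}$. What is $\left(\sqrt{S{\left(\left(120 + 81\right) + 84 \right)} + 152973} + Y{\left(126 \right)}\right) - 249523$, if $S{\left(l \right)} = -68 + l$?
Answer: $- \frac{8982643}{36} + \sqrt{153190} \approx -2.4913 \cdot 10^{5}$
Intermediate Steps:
$Y{\left(h \right)} = 3 + \frac{413 + h}{2 h}$ ($Y{\left(h \right)} = 3 + \frac{h + 413}{h + h} = 3 + \frac{413 + h}{2 h}$)
$\left(\sqrt{S{\left(\left(120 + 81\right) + 84 \right)} + 152973} + Y{\left(126 \right)}\right) - 249523 = \left(\sqrt{\left(-68 + \left(\left(120 + 81\right) + 84\right)\right) + 152973} + \frac{7 \left(59 + 126\right)}{2 \cdot 126}\right) - 249523 = \left(\sqrt{\left(-68 + \left(201 + 84\right)\right) + 152973} + \frac{7}{2} \cdot \frac{1}{126} \cdot 185\right) - 249523 = \left(\sqrt{\left(-68 + 285\right) + 152973} + \frac{185}{36}\right) - 249523 = \left(\sqrt{217 + 152973} + \frac{185}{36}\right) - 249523 = \left(\sqrt{153190} + \frac{185}{36}\right) - 249523 = \left(\frac{185}{36} + \sqrt{153190}\right) - 249523 = - \frac{8982643}{36} + \sqrt{153190}$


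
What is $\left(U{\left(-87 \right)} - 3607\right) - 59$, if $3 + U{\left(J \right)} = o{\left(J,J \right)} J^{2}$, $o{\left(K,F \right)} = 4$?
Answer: $26607$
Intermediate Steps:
$U{\left(J \right)} = -3 + 4 J^{2}$
$\left(U{\left(-87 \right)} - 3607\right) - 59 = \left(\left(-3 + 4 \left(-87\right)^{2}\right) - 3607\right) - 59 = \left(\left(-3 + 4 \cdot 7569\right) - 3607\right) - 59 = \left(\left(-3 + 30276\right) - 3607\right) - 59 = \left(30273 - 3607\right) - 59 = 26666 - 59 = 26607$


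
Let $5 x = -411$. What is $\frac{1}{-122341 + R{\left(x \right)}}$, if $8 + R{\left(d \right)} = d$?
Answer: $- \frac{5}{612156} \approx -8.1678 \cdot 10^{-6}$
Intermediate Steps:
$x = - \frac{411}{5}$ ($x = \frac{1}{5} \left(-411\right) = - \frac{411}{5} \approx -82.2$)
$R{\left(d \right)} = -8 + d$
$\frac{1}{-122341 + R{\left(x \right)}} = \frac{1}{-122341 - \frac{451}{5}} = \frac{1}{- \frac{612156}{5}} = - \frac{5}{612156}$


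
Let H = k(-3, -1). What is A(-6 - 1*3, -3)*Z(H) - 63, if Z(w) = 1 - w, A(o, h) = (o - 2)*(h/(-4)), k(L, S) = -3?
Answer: -96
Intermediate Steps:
A(o, h) = -h*(-2 + o)/4 (A(o, h) = (-2 + o)*(h*(-¼)) = (-2 + o)*(-h/4) = -h*(-2 + o)/4)
H = -3
A(-6 - 1*3, -3)*Z(H) - 63 = ((¼)*(-3)*(2 - (-6 - 1*3)))*(1 - 1*(-3)) - 63 = ((¼)*(-3)*(2 - (-6 - 3)))*(1 + 3) - 63 = ((¼)*(-3)*(2 - 1*(-9)))*4 - 63 = ((¼)*(-3)*(2 + 9))*4 - 63 = ((¼)*(-3)*11)*4 - 63 = -33/4*4 - 63 = -33 - 63 = -96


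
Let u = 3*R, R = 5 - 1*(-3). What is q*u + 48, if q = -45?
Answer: -1032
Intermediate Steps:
R = 8 (R = 5 + 3 = 8)
u = 24 (u = 3*8 = 24)
q*u + 48 = -45*24 + 48 = -1080 + 48 = -1032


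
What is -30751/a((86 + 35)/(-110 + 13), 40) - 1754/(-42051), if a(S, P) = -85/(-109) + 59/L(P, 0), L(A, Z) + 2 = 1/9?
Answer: 342318910427/339015162 ≈ 1009.7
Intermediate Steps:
L(A, Z) = -17/9 (L(A, Z) = -2 + 1/9 = -17/9)
a(S, P) = -56434/1853 (a(S, P) = -85/(-109) + 59/(-17/9) = -85*(-1/109) + 59*(-9/17) = 85/109 - 531/17 = -56434/1853)
-30751/a((86 + 35)/(-110 + 13), 40) - 1754/(-42051) = -30751/(-56434/1853) - 1754/(-42051) = -30751*(-1853/56434) - 1754*(-1/42051) = 8140229/8062 + 1754/42051 = 342318910427/339015162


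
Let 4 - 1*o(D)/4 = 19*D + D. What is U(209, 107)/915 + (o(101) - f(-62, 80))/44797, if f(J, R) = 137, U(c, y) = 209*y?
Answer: 994291396/40989255 ≈ 24.257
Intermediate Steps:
o(D) = 16 - 80*D (o(D) = 16 - 4*(19*D + D) = 16 - 80*D)
U(209, 107)/915 + (o(101) - f(-62, 80))/44797 = (209*107)/915 + ((16 - 80*101) - 1*137)/44797 = 22363*(1/915) + ((16 - 8080) - 137)*(1/44797) = 22363/915 + (-8064 - 137)*(1/44797) = 22363/915 - 8201*1/44797 = 22363/915 - 8201/44797 = 994291396/40989255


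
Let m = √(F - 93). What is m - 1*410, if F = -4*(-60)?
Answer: -410 + 7*√3 ≈ -397.88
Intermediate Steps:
F = 240
m = 7*√3 (m = √(240 - 93) = √147 = 7*√3 ≈ 12.124)
m - 1*410 = 7*√3 - 1*410 = 7*√3 - 410 = -410 + 7*√3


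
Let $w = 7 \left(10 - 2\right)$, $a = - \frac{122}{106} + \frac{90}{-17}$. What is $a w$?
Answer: $- \frac{325192}{901} \approx -360.92$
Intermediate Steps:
$a = - \frac{5807}{901}$ ($a = \left(-122\right) \frac{1}{106} + 90 \left(- \frac{1}{17}\right) = - \frac{61}{53} - \frac{90}{17} = - \frac{5807}{901} \approx -6.4451$)
$w = 56$ ($w = 7 \cdot 8 = 56$)
$a w = \left(- \frac{5807}{901}\right) 56 = - \frac{325192}{901}$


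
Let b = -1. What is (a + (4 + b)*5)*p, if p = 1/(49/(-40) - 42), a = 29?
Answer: -1760/1729 ≈ -1.0179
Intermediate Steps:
p = -40/1729 (p = 1/(49*(-1/40) - 42) = 1/(-49/40 - 42) = 1/(-1729/40) = -40/1729 ≈ -0.023135)
(a + (4 + b)*5)*p = (29 + (4 - 1)*5)*(-40/1729) = (29 + 3*5)*(-40/1729) = (29 + 15)*(-40/1729) = 44*(-40/1729) = -1760/1729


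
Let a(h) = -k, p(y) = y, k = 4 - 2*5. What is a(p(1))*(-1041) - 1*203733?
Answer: -209979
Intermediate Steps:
k = -6 (k = 4 - 10 = -6)
a(h) = 6 (a(h) = -1*(-6) = 6)
a(p(1))*(-1041) - 1*203733 = 6*(-1041) - 1*203733 = -6246 - 203733 = -209979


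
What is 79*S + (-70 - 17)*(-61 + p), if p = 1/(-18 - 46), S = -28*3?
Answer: -84969/64 ≈ -1327.6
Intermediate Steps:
S = -84
p = -1/64 (p = 1/(-64) = -1/64 ≈ -0.015625)
79*S + (-70 - 17)*(-61 + p) = 79*(-84) + (-70 - 17)*(-61 - 1/64) = -6636 - 87*(-3905/64) = -6636 + 339735/64 = -84969/64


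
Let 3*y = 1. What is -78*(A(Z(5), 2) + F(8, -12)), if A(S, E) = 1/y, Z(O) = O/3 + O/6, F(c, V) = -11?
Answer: 624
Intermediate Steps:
y = ⅓ (y = (⅓)*1 = ⅓ ≈ 0.33333)
Z(O) = O/2 (Z(O) = O*(⅓) + O*(⅙) = O/3 + O/6 = O/2)
A(S, E) = 3 (A(S, E) = 1/(⅓) = 3)
-78*(A(Z(5), 2) + F(8, -12)) = -78*(3 - 11) = -78*(-8) = 624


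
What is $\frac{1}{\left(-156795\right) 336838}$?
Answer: $- \frac{1}{52814514210} \approx -1.8934 \cdot 10^{-11}$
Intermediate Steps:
$\frac{1}{\left(-156795\right) 336838} = \left(- \frac{1}{156795}\right) \frac{1}{336838} = - \frac{1}{52814514210}$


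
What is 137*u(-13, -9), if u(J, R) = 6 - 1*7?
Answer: -137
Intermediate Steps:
u(J, R) = -1 (u(J, R) = 6 - 7 = -1)
137*u(-13, -9) = 137*(-1) = -137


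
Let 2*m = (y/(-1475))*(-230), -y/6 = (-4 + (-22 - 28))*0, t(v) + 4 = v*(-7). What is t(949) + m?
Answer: -6647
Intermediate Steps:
t(v) = -4 - 7*v (t(v) = -4 + v*(-7) = -4 - 7*v)
y = 0 (y = -6*(-4 + (-22 - 28))*0 = -6*(-4 - 50)*0 = -(-324)*0 = -6*0 = 0)
m = 0 (m = ((0/(-1475))*(-230))/2 = ((0*(-1/1475))*(-230))/2 = (0*(-230))/2 = (½)*0 = 0)
t(949) + m = (-4 - 7*949) + 0 = (-4 - 6643) + 0 = -6647 + 0 = -6647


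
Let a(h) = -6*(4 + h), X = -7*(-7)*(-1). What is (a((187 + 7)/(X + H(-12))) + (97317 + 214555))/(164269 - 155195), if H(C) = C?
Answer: 9511946/276757 ≈ 34.369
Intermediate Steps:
X = -49 (X = 49*(-1) = -49)
a(h) = -24 - 6*h
(a((187 + 7)/(X + H(-12))) + (97317 + 214555))/(164269 - 155195) = ((-24 - 6*(187 + 7)/(-49 - 12)) + (97317 + 214555))/(164269 - 155195) = ((-24 - 1164/(-61)) + 311872)/9074 = ((-24 - 1164*(-1)/61) + 311872)*(1/9074) = ((-24 - 6*(-194/61)) + 311872)*(1/9074) = ((-24 + 1164/61) + 311872)*(1/9074) = (-300/61 + 311872)*(1/9074) = (19023892/61)*(1/9074) = 9511946/276757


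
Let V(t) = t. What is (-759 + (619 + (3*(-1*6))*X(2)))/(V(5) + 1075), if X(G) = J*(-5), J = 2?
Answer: 1/27 ≈ 0.037037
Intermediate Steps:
X(G) = -10 (X(G) = 2*(-5) = -10)
(-759 + (619 + (3*(-1*6))*X(2)))/(V(5) + 1075) = (-759 + (619 + (3*(-1*6))*(-10)))/(5 + 1075) = (-759 + (619 + (3*(-6))*(-10)))/1080 = (-759 + (619 - 18*(-10)))/1080 = (-759 + (619 + 180))/1080 = (-759 + 799)/1080 = (1/1080)*40 = 1/27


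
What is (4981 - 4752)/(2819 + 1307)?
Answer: 229/4126 ≈ 0.055502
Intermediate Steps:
(4981 - 4752)/(2819 + 1307) = 229/4126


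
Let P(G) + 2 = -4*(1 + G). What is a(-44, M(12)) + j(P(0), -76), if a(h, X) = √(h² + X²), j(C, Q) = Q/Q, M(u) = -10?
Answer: 1 + 2*√509 ≈ 46.122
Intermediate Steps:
P(G) = -6 - 4*G (P(G) = -2 - 4*(1 + G) = -2 + (-4 - 4*G) = -6 - 4*G)
j(C, Q) = 1
a(h, X) = √(X² + h²)
a(-44, M(12)) + j(P(0), -76) = √((-10)² + (-44)²) + 1 = √(100 + 1936) + 1 = √2036 + 1 = 2*√509 + 1 = 1 + 2*√509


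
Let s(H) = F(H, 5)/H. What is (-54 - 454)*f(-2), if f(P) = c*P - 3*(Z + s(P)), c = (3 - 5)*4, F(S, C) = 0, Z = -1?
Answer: -9652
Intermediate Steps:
s(H) = 0 (s(H) = 0/H = 0)
c = -8 (c = -2*4 = -8)
f(P) = 3 - 8*P (f(P) = -8*P - 3*(-1 + 0) = -8*P - 3*(-1) = -8*P + 3 = 3 - 8*P)
(-54 - 454)*f(-2) = (-54 - 454)*(3 - 8*(-2)) = -508*(3 + 16) = -508*19 = -9652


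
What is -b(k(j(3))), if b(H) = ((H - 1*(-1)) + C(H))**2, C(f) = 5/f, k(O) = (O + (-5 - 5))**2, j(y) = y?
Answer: -6027025/2401 ≈ -2510.2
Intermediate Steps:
k(O) = (-10 + O)**2 (k(O) = (O - 10)**2 = (-10 + O)**2)
b(H) = (1 + H + 5/H)**2 (b(H) = ((H - 1*(-1)) + 5/H)**2 = ((H + 1) + 5/H)**2 = ((1 + H) + 5/H)**2 = (1 + H + 5/H)**2)
-b(k(j(3))) = -(5 + (-10 + 3)**2*(1 + (-10 + 3)**2))**2/((-10 + 3)**2)**2 = -(5 + (-7)**2*(1 + (-7)**2))**2/((-7)**2)**2 = -(5 + 49*(1 + 49))**2/49**2 = -(5 + 49*50)**2/2401 = -(5 + 2450)**2/2401 = -2455**2/2401 = -6027025/2401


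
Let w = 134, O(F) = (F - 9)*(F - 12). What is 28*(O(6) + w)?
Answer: 4256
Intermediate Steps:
O(F) = (-12 + F)*(-9 + F) (O(F) = (-9 + F)*(-12 + F) = (-12 + F)*(-9 + F))
28*(O(6) + w) = 28*((108 + 6**2 - 21*6) + 134) = 28*((108 + 36 - 126) + 134) = 28*(18 + 134) = 28*152 = 4256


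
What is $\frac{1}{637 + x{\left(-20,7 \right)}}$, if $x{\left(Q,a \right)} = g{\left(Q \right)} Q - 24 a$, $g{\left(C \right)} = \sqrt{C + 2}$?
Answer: $\frac{469}{227161} + \frac{60 i \sqrt{2}}{227161} \approx 0.0020646 + 0.00037354 i$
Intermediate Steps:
$g{\left(C \right)} = \sqrt{2 + C}$
$x{\left(Q,a \right)} = - 24 a + Q \sqrt{2 + Q}$ ($x{\left(Q,a \right)} = \sqrt{2 + Q} Q - 24 a = Q \sqrt{2 + Q} - 24 a = - 24 a + Q \sqrt{2 + Q}$)
$\frac{1}{637 + x{\left(-20,7 \right)}} = \frac{1}{637 - \left(168 + 20 \sqrt{2 - 20}\right)} = \frac{1}{637 - \left(168 + 20 \sqrt{-18}\right)} = \frac{1}{637 - \left(168 + 20 \cdot 3 i \sqrt{2}\right)} = \frac{1}{637 - \left(168 + 60 i \sqrt{2}\right)} = \frac{1}{469 - 60 i \sqrt{2}}$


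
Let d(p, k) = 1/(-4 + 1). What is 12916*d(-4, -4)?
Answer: -12916/3 ≈ -4305.3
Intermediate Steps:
d(p, k) = -⅓ (d(p, k) = 1/(-3) = -⅓)
12916*d(-4, -4) = 12916*(-⅓) = -12916/3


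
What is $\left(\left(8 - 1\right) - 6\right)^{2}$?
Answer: $1$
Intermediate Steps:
$\left(\left(8 - 1\right) - 6\right)^{2} = \left(7 - 6\right)^{2} = 1^{2} = 1$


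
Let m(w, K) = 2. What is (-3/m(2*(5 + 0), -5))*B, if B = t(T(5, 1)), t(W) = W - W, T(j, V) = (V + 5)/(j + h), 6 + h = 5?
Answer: 0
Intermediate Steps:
h = -1 (h = -6 + 5 = -1)
T(j, V) = (5 + V)/(-1 + j) (T(j, V) = (V + 5)/(j - 1) = (5 + V)/(-1 + j))
t(W) = 0
B = 0
(-3/m(2*(5 + 0), -5))*B = -3/2*0 = 0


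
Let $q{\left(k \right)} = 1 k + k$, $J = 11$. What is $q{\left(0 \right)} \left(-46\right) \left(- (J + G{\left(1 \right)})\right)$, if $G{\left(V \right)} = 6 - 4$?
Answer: $0$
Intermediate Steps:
$G{\left(V \right)} = 2$ ($G{\left(V \right)} = 6 - 4 = 2$)
$q{\left(k \right)} = 2 k$ ($q{\left(k \right)} = k + k = 2 k$)
$q{\left(0 \right)} \left(-46\right) \left(- (J + G{\left(1 \right)})\right) = 2 \cdot 0 \left(-46\right) \left(- (11 + 2)\right) = 0 \left(-46\right) \left(\left(-1\right) 13\right) = 0 \left(-13\right) = 0$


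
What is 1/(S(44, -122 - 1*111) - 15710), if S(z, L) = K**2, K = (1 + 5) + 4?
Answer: -1/15610 ≈ -6.4061e-5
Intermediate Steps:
K = 10 (K = 6 + 4 = 10)
S(z, L) = 100 (S(z, L) = 10**2 = 100)
1/(S(44, -122 - 1*111) - 15710) = 1/(100 - 15710) = 1/(-15610) = -1/15610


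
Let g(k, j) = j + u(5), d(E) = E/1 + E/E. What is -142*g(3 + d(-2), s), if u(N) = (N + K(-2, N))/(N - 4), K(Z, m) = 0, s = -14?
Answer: 1278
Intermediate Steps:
d(E) = 1 + E (d(E) = E*1 + 1 = E + 1 = 1 + E)
u(N) = N/(-4 + N) (u(N) = (N + 0)/(N - 4) = N/(-4 + N))
g(k, j) = 5 + j (g(k, j) = j + 5/(-4 + 5) = j + 5/1 = j + 5*1 = j + 5 = 5 + j)
-142*g(3 + d(-2), s) = -142*(5 - 14) = -142*(-9) = 1278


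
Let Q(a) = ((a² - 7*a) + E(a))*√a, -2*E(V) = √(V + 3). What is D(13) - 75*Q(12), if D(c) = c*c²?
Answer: 2197 + 75*√3*(-120 + √15) ≈ -12888.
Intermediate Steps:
E(V) = -√(3 + V)/2 (E(V) = -√(V + 3)/2 = -√(3 + V)/2)
D(c) = c³
Q(a) = √a*(a² - 7*a - √(3 + a)/2) (Q(a) = ((a² - 7*a) - √(3 + a)/2)*√a = (a² - 7*a - √(3 + a)/2)*√a = √a*(a² - 7*a - √(3 + a)/2))
D(13) - 75*Q(12) = 13³ - 75*√12*(12² - 7*12 - √(3 + 12)/2) = 2197 - 75*2*√3*(144 - 84 - √15/2) = 2197 - 75*2*√3*(60 - √15/2) = 2197 - 150*√3*(60 - √15/2)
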